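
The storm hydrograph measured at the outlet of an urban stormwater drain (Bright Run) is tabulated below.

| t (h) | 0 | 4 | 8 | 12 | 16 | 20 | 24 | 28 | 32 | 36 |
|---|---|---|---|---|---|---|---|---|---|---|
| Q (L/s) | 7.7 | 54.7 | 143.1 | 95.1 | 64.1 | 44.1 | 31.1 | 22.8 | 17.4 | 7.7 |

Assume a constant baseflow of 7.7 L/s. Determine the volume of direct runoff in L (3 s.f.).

V ≈ 5.92 × 10^6 L

Direct-runoff ordinates (Q − Q_b): 0.0, 47.0, 135.4, 87.4, 56.4, 36.4, 23.4, 15.1, 9.7, 0.0 L/s.
ΣQ_DR = 410.8 L/s.
With Δt = 4 h = 14400 s, V = ΣQ_DR · Δt = 410.8 × 14400 = 5.92 × 10^6 L.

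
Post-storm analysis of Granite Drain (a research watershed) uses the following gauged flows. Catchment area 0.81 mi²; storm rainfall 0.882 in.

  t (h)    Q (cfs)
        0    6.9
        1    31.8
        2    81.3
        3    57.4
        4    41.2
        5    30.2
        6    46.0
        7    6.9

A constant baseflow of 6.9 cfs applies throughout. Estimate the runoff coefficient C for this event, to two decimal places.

C ≈ 0.53

ΣQ_DR = 246.5 cfs; V = ΣQ_DR·Δt = 8.874 × 10^5 ft³.
Runoff depth d = V / A = 0.4716 in.
C = d / P = 0.4716 / 0.882 = 0.53.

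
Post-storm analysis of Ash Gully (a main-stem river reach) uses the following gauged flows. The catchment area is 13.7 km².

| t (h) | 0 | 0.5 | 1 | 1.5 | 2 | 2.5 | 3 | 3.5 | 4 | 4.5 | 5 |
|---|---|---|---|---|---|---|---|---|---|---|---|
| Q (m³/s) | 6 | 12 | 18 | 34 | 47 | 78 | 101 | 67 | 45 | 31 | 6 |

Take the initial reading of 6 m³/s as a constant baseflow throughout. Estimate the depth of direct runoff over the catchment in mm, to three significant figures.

d ≈ 49.8 mm

Direct runoff: 0.0, 6.0, 12.0, 28.0, 41.0, 72.0, 95.0, 61.0, 39.0, 25.0, 0.0 m³/s; ΣQ_DR = 379.0 m³/s.
V = ΣQ_DR · Δt = 379.0 × 1800 s = 6.822 × 10^5 m³.
Over A = 13.7 km², depth = V / A = 49.8 mm.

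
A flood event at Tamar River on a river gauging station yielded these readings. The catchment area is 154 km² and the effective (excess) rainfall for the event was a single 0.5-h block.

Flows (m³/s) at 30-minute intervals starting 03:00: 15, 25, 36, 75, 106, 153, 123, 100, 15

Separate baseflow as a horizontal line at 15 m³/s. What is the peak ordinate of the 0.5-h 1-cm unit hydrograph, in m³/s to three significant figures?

U_p ≈ 230 m³/s

Direct runoff: 0.0, 10.0, 21.0, 60.0, 91.0, 138.0, 108.0, 85.0, 0.0 m³/s; ΣQ_DR = 513.0 m³/s, peak = 138.0 m³/s.
Runoff depth d = ΣQ_DR·Δt / A = 513.0 × 1800 / (154 km²) = 5.996 mm.
The 1-cm UH is the DRH scaled by (10 mm)/d, so U_p = 138.0 × 10/5.996 = 230 m³/s.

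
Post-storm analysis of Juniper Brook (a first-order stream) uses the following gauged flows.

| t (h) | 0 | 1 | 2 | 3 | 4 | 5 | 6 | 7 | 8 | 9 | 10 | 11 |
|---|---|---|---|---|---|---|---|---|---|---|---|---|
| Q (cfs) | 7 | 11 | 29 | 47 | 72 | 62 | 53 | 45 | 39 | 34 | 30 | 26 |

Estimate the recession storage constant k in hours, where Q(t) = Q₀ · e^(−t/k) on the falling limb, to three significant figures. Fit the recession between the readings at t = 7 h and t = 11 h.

On the falling limb, Q drops from 45 to 26 cfs between t = 7 h and t = 11 h (Δt = 4 h).
k = −Δt / ln(Q₂/Q₁) = −4 / ln(26/45) = 7.29 h.

k ≈ 7.29 h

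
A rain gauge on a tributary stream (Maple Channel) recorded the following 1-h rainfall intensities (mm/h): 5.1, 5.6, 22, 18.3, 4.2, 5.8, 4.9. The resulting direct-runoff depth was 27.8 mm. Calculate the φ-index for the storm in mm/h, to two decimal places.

φ ≈ 6.25 mm/h

Only the 2 blocks with intensity above φ contribute runoff: 22, 18.3 mm/h.
Σ(I−φ)·Δt = d  ⇒  (22+18.3 − 2φ)·1 = 27.8
φ = (40.30 − 27.8/1) / 2 = 6.25 mm/h.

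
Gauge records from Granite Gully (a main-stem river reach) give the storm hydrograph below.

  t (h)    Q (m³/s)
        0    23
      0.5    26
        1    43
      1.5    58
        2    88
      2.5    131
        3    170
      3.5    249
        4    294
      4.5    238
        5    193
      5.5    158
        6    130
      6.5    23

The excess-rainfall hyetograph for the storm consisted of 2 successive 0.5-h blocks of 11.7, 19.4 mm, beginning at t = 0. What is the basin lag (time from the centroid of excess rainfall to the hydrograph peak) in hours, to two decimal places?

t_L ≈ 3.44 h

Centroid of excess rainfall: t_c = Σ P_i·t̄_i / ΣP_i = 0.5619 h (block centres at 0.25, 0.75 h).
Hydrograph peak occurs at t = 4 h, so basin lag t_L = 4 − 0.5619 = 3.44 h.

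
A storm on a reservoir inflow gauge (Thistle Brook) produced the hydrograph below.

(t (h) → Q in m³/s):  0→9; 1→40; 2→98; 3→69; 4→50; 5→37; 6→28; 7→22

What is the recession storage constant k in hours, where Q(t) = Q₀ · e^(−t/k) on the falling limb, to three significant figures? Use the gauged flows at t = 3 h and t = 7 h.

On the falling limb, Q drops from 69 to 22 m³/s between t = 3 h and t = 7 h (Δt = 4 h).
k = −Δt / ln(Q₂/Q₁) = −4 / ln(22/69) = 3.50 h.

k ≈ 3.50 h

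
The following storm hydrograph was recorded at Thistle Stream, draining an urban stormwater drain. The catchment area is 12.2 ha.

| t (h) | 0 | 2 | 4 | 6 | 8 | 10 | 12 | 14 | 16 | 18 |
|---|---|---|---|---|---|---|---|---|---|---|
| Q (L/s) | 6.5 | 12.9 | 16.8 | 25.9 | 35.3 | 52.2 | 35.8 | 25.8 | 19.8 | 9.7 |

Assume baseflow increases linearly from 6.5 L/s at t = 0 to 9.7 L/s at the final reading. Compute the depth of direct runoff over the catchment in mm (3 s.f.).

d ≈ 9.42 mm

Direct runoff: 0.00, 6.04, 9.59, 18.33, 27.38, 43.92, 27.17, 16.81, 10.46, 0.00 L/s; ΣQ_DR = 159.7 L/s.
V = ΣQ_DR · Δt = 159.7 × 7200 s = 1.150 × 10^6 L.
Over A = 12.2 ha, depth = V / A = 9.42 mm.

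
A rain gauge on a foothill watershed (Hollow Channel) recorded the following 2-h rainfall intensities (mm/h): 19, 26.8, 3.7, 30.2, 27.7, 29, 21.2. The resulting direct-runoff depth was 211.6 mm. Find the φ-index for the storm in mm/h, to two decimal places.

φ ≈ 8.02 mm/h

Only the 6 blocks with intensity above φ contribute runoff: 19, 26.8, 30.2, 27.7, 29, 21.2 mm/h.
Σ(I−φ)·Δt = d  ⇒  (19+26.8+30.2+27.7+29+21.2 − 6φ)·2 = 211.6
φ = (153.9 − 211.6/2) / 6 = 8.02 mm/h.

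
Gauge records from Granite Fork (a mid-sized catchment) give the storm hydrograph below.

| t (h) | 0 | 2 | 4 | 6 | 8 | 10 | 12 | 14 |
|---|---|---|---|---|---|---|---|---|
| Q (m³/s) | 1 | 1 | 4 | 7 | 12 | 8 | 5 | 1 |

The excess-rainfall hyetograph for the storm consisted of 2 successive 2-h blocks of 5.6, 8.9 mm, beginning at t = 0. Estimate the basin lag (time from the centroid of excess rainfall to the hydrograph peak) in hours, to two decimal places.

Centroid of excess rainfall: t_c = Σ P_i·t̄_i / ΣP_i = 2.2276 h (block centres at 1, 3 h).
Hydrograph peak occurs at t = 8 h, so basin lag t_L = 8 − 2.2276 = 5.77 h.

t_L ≈ 5.77 h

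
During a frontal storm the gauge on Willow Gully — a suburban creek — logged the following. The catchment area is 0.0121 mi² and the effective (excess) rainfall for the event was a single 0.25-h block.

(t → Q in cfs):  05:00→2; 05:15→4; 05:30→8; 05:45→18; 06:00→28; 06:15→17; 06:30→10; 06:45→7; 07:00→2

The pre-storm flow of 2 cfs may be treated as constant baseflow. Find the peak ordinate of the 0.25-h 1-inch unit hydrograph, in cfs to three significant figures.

Direct runoff: 0.0, 2.0, 6.0, 16.0, 26.0, 15.0, 8.0, 5.0, 0.0 cfs; ΣQ_DR = 78.00 cfs, peak = 26.0 cfs.
Runoff depth d = ΣQ_DR·Δt / A = 78.00 × 900 / (0.0121 mi²) = 2.497 in.
The 1-inch UH is the DRH scaled by (1 in)/d, so U_p = 26.0 × 1/2.497 = 10.4 cfs.

U_p ≈ 10.4 cfs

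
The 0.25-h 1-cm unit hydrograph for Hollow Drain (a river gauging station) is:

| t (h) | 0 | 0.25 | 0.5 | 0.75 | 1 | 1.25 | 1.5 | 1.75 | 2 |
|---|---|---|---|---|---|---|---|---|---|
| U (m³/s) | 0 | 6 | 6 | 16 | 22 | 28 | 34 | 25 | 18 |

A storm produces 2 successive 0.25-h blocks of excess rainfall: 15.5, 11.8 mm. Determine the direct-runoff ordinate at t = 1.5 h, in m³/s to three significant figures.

By discrete convolution, Q_j = Σ (P_i / 10 mm) · U_{j−i}.
At t = 1.5 h (j=6): Q = (15.5/10)·34 + (11.8/10)·28 = 85.7 m³/s.

Q ≈ 85.7 m³/s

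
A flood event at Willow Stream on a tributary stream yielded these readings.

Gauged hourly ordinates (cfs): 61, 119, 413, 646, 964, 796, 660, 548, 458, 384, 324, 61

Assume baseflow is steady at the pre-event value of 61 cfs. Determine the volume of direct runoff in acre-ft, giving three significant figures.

Direct-runoff ordinates (Q − Q_b): 0.0, 58.0, 352.0, 585.0, 903.0, 735.0, 599.0, 487.0, 397.0, 323.0, 263.0, 0.0 cfs.
ΣQ_DR = 4702 cfs.
With Δt = 1 h = 3600 s, V = ΣQ_DR · Δt = 4702 × 3600 = 1.69 × 10^7 ft³ = 389 acre-ft.

V ≈ 389 acre-ft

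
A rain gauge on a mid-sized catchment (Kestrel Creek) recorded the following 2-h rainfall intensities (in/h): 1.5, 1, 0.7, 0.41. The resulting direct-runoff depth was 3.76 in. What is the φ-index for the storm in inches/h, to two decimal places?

φ ≈ 0.44 in/h

Only the 3 blocks with intensity above φ contribute runoff: 1.5, 1, 0.7 in/h.
Σ(I−φ)·Δt = d  ⇒  (1.5+1+0.7 − 3φ)·2 = 3.76
φ = (3.200 − 3.76/2) / 3 = 0.44 in/h.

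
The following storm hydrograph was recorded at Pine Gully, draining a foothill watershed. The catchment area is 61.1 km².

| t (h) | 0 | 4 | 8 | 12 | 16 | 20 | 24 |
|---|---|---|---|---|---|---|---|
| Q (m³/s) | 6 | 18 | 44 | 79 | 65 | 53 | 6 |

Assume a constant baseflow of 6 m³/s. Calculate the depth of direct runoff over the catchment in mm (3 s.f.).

d ≈ 54.0 mm

Direct runoff: 0.0, 12.0, 38.0, 73.0, 59.0, 47.0, 0.0 m³/s; ΣQ_DR = 229.0 m³/s.
V = ΣQ_DR · Δt = 229.0 × 14400 s = 3.298 × 10^6 m³.
Over A = 61.1 km², depth = V / A = 54.0 mm.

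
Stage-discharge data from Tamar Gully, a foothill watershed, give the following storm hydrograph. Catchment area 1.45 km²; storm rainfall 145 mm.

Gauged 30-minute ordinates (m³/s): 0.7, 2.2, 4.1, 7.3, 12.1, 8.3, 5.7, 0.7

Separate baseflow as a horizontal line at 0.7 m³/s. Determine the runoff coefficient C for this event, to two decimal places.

C ≈ 0.30

ΣQ_DR = 35.50 m³/s; V = ΣQ_DR·Δt = 63900 m³.
Runoff depth d = V / A = 44.07 mm.
C = d / P = 44.07 / 145 = 0.30.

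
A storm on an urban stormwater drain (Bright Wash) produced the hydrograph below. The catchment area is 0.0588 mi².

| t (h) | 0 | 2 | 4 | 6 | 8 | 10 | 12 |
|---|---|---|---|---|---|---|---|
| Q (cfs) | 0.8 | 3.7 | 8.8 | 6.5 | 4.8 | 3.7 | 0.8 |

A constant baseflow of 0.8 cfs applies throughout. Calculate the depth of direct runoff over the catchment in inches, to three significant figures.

Direct runoff: 0.0, 2.9, 8.0, 5.7, 4.0, 2.9, 0.0 cfs; ΣQ_DR = 23.50 cfs.
V = ΣQ_DR · Δt = 23.50 × 7200 s = 1.692 × 10^5 ft³.
Over A = 0.0588 mi², depth = V / A = 1.24 in.

d ≈ 1.24 in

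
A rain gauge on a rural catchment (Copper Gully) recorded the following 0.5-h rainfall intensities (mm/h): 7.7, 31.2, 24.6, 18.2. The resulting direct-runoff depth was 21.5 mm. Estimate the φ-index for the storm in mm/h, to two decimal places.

φ ≈ 10.33 mm/h

Only the 3 blocks with intensity above φ contribute runoff: 31.2, 24.6, 18.2 mm/h.
Σ(I−φ)·Δt = d  ⇒  (31.2+24.6+18.2 − 3φ)·0.5 = 21.5
φ = (74.00 − 21.5/0.5) / 3 = 10.33 mm/h.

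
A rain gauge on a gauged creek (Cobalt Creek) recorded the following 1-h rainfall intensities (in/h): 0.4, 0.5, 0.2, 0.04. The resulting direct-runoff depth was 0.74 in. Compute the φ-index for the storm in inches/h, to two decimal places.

φ ≈ 0.12 in/h

Only the 3 blocks with intensity above φ contribute runoff: 0.4, 0.5, 0.2 in/h.
Σ(I−φ)·Δt = d  ⇒  (0.4+0.5+0.2 − 3φ)·1 = 0.74
φ = (1.100 − 0.74/1) / 3 = 0.12 in/h.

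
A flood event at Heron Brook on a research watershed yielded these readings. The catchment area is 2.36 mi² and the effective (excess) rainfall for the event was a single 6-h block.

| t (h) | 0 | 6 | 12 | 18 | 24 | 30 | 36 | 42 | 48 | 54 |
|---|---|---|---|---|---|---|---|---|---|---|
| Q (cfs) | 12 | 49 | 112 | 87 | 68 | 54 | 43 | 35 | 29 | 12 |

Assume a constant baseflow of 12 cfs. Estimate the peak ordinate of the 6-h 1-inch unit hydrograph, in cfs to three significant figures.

U_p ≈ 66.6 cfs

Direct runoff: 0.0, 37.0, 100.0, 75.0, 56.0, 42.0, 31.0, 23.0, 17.0, 0.0 cfs; ΣQ_DR = 381.0 cfs, peak = 100.0 cfs.
Runoff depth d = ΣQ_DR·Δt / A = 381.0 × 21600 / (2.36 mi²) = 1.501 in.
The 1-inch UH is the DRH scaled by (1 in)/d, so U_p = 100.0 × 1/1.501 = 66.6 cfs.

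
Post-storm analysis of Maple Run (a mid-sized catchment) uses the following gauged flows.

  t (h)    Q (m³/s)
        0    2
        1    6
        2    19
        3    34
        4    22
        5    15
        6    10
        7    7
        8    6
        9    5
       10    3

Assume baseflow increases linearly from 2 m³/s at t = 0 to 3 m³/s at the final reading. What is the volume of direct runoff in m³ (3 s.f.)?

Direct-runoff ordinates (Q − Q_b): 0.00, 3.90, 16.80, 31.70, 19.60, 12.50, 7.40, 4.30, 3.20, 2.10, 0.00 m³/s.
ΣQ_DR = 101.5 m³/s.
With Δt = 1 h = 3600 s, V = ΣQ_DR · Δt = 101.5 × 3600 = 3.65 × 10^5 m³.

V ≈ 3.65 × 10^5 m³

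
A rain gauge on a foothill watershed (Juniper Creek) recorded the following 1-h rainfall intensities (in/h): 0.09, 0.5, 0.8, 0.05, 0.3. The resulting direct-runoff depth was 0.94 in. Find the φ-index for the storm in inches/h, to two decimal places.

φ ≈ 0.22 in/h

Only the 3 blocks with intensity above φ contribute runoff: 0.5, 0.8, 0.3 in/h.
Σ(I−φ)·Δt = d  ⇒  (0.5+0.8+0.3 − 3φ)·1 = 0.94
φ = (1.600 − 0.94/1) / 3 = 0.22 in/h.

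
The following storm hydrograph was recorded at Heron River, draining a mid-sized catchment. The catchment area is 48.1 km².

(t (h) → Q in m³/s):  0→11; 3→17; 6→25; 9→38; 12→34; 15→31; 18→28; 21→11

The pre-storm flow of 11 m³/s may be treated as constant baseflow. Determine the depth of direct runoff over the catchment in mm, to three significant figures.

d ≈ 24.0 mm

Direct runoff: 0.0, 6.0, 14.0, 27.0, 23.0, 20.0, 17.0, 0.0 m³/s; ΣQ_DR = 107.0 m³/s.
V = ΣQ_DR · Δt = 107.0 × 10800 s = 1.156 × 10^6 m³.
Over A = 48.1 km², depth = V / A = 24.0 mm.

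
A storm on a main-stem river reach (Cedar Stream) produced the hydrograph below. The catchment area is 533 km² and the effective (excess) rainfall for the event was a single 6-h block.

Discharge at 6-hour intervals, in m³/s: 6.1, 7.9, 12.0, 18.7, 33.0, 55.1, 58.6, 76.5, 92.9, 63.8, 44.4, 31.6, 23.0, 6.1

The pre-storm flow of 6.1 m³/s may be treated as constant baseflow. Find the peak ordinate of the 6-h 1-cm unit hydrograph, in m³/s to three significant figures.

U_p ≈ 48.2 m³/s

Direct runoff: 0.0, 1.8, 5.9, 12.6, 26.9, 49.0, 52.5, 70.4, 86.8, 57.7, 38.3, 25.5, 16.9, 0.0 m³/s; ΣQ_DR = 444.3 m³/s, peak = 86.8 m³/s.
Runoff depth d = ΣQ_DR·Δt / A = 444.3 × 21600 / (533 km²) = 18.01 mm.
The 1-cm UH is the DRH scaled by (10 mm)/d, so U_p = 86.8 × 10/18.01 = 48.2 m³/s.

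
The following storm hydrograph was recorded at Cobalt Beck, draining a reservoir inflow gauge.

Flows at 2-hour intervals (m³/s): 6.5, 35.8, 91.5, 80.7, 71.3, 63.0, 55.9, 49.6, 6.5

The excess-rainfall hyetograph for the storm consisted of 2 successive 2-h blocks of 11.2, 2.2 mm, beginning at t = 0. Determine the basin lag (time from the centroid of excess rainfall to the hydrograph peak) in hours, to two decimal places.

Centroid of excess rainfall: t_c = Σ P_i·t̄_i / ΣP_i = 1.3284 h (block centres at 1, 3 h).
Hydrograph peak occurs at t = 4 h, so basin lag t_L = 4 − 1.3284 = 2.67 h.

t_L ≈ 2.67 h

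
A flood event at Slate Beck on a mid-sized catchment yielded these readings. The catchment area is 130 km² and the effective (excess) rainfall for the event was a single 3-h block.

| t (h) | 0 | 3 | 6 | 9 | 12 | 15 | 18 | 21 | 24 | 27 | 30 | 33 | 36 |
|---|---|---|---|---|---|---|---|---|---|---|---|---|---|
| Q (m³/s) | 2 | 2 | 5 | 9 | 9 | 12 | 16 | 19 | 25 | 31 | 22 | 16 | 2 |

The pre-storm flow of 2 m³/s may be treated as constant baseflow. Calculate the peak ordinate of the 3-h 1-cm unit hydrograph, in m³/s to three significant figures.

Direct runoff: 0.0, 0.0, 3.0, 7.0, 7.0, 10.0, 14.0, 17.0, 23.0, 29.0, 20.0, 14.0, 0.0 m³/s; ΣQ_DR = 144.0 m³/s, peak = 29.0 m³/s.
Runoff depth d = ΣQ_DR·Δt / A = 144.0 × 10800 / (130 km²) = 11.96 mm.
The 1-cm UH is the DRH scaled by (10 mm)/d, so U_p = 29.0 × 10/11.96 = 24.2 m³/s.

U_p ≈ 24.2 m³/s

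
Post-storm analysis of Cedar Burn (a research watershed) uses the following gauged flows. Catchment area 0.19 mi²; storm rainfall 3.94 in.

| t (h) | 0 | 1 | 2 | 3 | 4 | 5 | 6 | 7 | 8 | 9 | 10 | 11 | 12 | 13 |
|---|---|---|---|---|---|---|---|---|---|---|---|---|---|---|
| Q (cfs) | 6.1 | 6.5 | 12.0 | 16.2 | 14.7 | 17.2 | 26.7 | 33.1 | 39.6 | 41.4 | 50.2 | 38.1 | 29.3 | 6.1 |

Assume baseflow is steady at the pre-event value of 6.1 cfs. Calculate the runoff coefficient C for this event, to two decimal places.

ΣQ_DR = 251.8 cfs; V = ΣQ_DR·Δt = 9.065 × 10^5 ft³.
Runoff depth d = V / A = 2.054 in.
C = d / P = 2.054 / 3.94 = 0.52.

C ≈ 0.52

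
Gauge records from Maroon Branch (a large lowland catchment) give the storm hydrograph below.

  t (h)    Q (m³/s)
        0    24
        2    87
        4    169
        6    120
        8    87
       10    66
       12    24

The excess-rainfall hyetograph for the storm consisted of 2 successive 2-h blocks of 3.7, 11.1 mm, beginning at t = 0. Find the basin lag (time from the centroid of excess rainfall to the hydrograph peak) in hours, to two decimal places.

Centroid of excess rainfall: t_c = Σ P_i·t̄_i / ΣP_i = 2.5000 h (block centres at 1, 3 h).
Hydrograph peak occurs at t = 4 h, so basin lag t_L = 4 − 2.5000 = 1.50 h.

t_L ≈ 1.50 h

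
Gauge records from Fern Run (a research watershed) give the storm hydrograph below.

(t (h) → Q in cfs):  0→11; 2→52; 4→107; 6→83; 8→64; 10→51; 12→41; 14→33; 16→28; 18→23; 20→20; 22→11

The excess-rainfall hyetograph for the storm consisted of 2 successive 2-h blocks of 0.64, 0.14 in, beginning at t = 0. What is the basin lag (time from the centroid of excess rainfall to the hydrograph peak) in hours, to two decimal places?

t_L ≈ 2.64 h

Centroid of excess rainfall: t_c = Σ P_i·t̄_i / ΣP_i = 1.3590 h (block centres at 1, 3 h).
Hydrograph peak occurs at t = 4 h, so basin lag t_L = 4 − 1.3590 = 2.64 h.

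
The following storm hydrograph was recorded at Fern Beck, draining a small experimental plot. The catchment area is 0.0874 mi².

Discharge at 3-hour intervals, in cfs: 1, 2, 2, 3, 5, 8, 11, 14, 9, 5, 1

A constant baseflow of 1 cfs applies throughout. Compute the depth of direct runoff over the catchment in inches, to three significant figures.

Direct runoff: 0.0, 1.0, 1.0, 2.0, 4.0, 7.0, 10.0, 13.0, 8.0, 4.0, 0.0 cfs; ΣQ_DR = 50.00 cfs.
V = ΣQ_DR · Δt = 50.00 × 10800 s = 5.400 × 10^5 ft³.
Over A = 0.0874 mi², depth = V / A = 2.66 in.

d ≈ 2.66 in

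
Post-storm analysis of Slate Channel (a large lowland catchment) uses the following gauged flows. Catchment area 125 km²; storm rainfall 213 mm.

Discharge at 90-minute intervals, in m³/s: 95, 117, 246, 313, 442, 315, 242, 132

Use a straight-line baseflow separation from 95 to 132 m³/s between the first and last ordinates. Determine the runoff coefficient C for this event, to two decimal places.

ΣQ_DR = 994.0 m³/s; V = ΣQ_DR·Δt = 5.368 × 10^6 m³.
Runoff depth d = V / A = 42.94 mm.
C = d / P = 42.94 / 213 = 0.20.

C ≈ 0.20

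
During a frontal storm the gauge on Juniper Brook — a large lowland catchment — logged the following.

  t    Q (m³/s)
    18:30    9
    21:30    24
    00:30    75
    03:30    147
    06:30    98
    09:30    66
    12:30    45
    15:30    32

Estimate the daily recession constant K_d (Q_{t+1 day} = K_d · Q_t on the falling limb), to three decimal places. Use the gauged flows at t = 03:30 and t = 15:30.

Between t = 03:30 and t = 15:30 the flow falls from 147 to 32 m³/s over 4×3 h = 12 h.
Per-interval ratio K = (32/147)^(1/4) = 0.6831; K_d = K^(24/3) = 0.047.

K_d ≈ 0.047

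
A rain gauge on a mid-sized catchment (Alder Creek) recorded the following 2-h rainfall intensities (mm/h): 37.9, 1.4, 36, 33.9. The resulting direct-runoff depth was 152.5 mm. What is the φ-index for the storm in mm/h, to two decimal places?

φ ≈ 10.52 mm/h

Only the 3 blocks with intensity above φ contribute runoff: 37.9, 36, 33.9 mm/h.
Σ(I−φ)·Δt = d  ⇒  (37.9+36+33.9 − 3φ)·2 = 152.5
φ = (107.8 − 152.5/2) / 3 = 10.52 mm/h.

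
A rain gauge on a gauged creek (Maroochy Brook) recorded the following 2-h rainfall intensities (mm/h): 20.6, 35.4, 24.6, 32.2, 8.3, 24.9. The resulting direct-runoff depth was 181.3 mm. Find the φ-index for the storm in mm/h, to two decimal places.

φ ≈ 9.41 mm/h

Only the 5 blocks with intensity above φ contribute runoff: 20.6, 35.4, 24.6, 32.2, 24.9 mm/h.
Σ(I−φ)·Δt = d  ⇒  (20.6+35.4+24.6+32.2+24.9 − 5φ)·2 = 181.3
φ = (137.7 − 181.3/2) / 5 = 9.41 mm/h.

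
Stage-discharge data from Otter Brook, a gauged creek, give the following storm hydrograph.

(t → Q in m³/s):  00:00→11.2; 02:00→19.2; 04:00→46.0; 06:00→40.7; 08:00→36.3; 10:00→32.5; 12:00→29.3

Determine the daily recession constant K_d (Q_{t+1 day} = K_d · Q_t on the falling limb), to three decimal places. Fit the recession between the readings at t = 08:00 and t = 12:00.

Between t = 08:00 and t = 12:00 the flow falls from 36.3 to 29.3 m³/s over 2×2 h = 4 h.
Per-interval ratio K = (29.3/36.3)^(1/2) = 0.8984; K_d = K^(24/2) = 0.277.

K_d ≈ 0.277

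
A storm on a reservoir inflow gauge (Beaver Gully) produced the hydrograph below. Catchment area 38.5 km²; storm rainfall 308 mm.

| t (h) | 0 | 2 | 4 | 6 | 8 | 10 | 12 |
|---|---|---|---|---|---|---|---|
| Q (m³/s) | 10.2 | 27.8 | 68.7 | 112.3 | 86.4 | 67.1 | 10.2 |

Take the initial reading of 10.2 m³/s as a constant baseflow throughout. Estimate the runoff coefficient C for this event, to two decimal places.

ΣQ_DR = 311.3 m³/s; V = ΣQ_DR·Δt = 2.241 × 10^6 m³.
Runoff depth d = V / A = 58.22 mm.
C = d / P = 58.22 / 308 = 0.19.

C ≈ 0.19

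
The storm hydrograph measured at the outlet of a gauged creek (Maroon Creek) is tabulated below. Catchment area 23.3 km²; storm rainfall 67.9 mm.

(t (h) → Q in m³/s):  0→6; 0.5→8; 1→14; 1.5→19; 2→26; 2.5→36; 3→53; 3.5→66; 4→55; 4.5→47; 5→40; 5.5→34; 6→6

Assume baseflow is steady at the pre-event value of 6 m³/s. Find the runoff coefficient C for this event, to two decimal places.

C ≈ 0.38

ΣQ_DR = 332.0 m³/s; V = ΣQ_DR·Δt = 5.976 × 10^5 m³.
Runoff depth d = V / A = 25.65 mm.
C = d / P = 25.65 / 67.9 = 0.38.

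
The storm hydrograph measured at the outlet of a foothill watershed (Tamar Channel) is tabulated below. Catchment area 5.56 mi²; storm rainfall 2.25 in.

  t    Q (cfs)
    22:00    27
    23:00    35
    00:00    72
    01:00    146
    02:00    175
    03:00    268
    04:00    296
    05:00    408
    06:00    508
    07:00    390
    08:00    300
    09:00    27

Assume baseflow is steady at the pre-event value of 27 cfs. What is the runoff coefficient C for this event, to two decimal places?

ΣQ_DR = 2328 cfs; V = ΣQ_DR·Δt = 8.381 × 10^6 ft³.
Runoff depth d = V / A = 0.6488 in.
C = d / P = 0.6488 / 2.25 = 0.29.

C ≈ 0.29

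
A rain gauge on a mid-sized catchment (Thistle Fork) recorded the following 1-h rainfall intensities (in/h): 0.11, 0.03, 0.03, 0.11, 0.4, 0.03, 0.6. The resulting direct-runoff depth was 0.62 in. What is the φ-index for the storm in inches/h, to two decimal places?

Only the 2 blocks with intensity above φ contribute runoff: 0.4, 0.6 in/h.
Σ(I−φ)·Δt = d  ⇒  (0.4+0.6 − 2φ)·1 = 0.62
φ = (1.000 − 0.62/1) / 2 = 0.19 in/h.

φ ≈ 0.19 in/h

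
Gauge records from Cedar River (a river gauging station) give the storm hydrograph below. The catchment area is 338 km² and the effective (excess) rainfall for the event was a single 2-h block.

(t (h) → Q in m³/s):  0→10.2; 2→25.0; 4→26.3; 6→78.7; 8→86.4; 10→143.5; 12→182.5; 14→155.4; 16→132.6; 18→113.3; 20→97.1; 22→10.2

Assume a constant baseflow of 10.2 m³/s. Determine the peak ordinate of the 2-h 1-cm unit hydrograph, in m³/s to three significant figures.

Direct runoff: 0.0, 14.8, 16.1, 68.5, 76.2, 133.3, 172.3, 145.2, 122.4, 103.1, 86.9, 0.0 m³/s; ΣQ_DR = 938.8 m³/s, peak = 172.3 m³/s.
Runoff depth d = ΣQ_DR·Δt / A = 938.8 × 7200 / (338 km²) = 20.00 mm.
The 1-cm UH is the DRH scaled by (10 mm)/d, so U_p = 172.3 × 10/20.00 = 86.2 m³/s.

U_p ≈ 86.2 m³/s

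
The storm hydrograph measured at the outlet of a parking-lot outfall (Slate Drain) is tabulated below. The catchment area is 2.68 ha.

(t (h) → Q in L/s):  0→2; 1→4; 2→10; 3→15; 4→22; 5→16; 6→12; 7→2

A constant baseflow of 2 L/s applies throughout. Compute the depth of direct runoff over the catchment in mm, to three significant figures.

Direct runoff: 0.0, 2.0, 8.0, 13.0, 20.0, 14.0, 10.0, 0.0 L/s; ΣQ_DR = 67.00 L/s.
V = ΣQ_DR · Δt = 67.00 × 3600 s = 2.412 × 10^5 L.
Over A = 2.68 ha, depth = V / A = 9.00 mm.

d ≈ 9.00 mm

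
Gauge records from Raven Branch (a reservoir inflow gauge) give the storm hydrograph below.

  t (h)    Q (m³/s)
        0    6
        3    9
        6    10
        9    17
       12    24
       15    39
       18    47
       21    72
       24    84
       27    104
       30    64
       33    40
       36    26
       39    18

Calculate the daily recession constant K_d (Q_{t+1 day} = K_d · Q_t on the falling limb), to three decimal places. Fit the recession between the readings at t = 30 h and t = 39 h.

K_d ≈ 0.034

Between t = 30 h and t = 39 h the flow falls from 64 to 18 m³/s over 3×3 h = 9 h.
Per-interval ratio K = (18/64)^(1/3) = 0.6552; K_d = K^(24/3) = 0.034.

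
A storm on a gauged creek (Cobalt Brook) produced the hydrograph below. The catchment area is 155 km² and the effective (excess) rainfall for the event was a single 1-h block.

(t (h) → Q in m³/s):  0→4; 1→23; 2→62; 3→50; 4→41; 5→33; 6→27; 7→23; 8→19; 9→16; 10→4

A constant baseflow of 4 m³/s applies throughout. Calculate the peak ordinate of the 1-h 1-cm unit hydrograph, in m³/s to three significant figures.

Direct runoff: 0.0, 19.0, 58.0, 46.0, 37.0, 29.0, 23.0, 19.0, 15.0, 12.0, 0.0 m³/s; ΣQ_DR = 258.0 m³/s, peak = 58.0 m³/s.
Runoff depth d = ΣQ_DR·Δt / A = 258.0 × 3600 / (155 km²) = 5.992 mm.
The 1-cm UH is the DRH scaled by (10 mm)/d, so U_p = 58.0 × 10/5.992 = 96.8 m³/s.

U_p ≈ 96.8 m³/s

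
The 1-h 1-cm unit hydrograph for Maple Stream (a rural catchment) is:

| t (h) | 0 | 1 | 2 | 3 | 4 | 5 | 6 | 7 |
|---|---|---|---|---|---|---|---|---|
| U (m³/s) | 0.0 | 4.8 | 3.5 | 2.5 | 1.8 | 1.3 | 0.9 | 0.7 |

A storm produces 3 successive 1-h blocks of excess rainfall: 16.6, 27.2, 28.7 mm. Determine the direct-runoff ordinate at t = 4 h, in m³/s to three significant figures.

Q ≈ 19.8 m³/s

By discrete convolution, Q_j = Σ (P_i / 10 mm) · U_{j−i}.
At t = 4 h (j=4): Q = (16.6/10)·1.8 + (27.2/10)·2.5 + (28.7/10)·3.5 = 19.8 m³/s.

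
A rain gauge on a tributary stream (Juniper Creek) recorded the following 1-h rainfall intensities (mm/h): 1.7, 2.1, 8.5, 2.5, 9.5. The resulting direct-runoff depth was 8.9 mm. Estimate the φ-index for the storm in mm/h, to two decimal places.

φ ≈ 4.55 mm/h

Only the 2 blocks with intensity above φ contribute runoff: 8.5, 9.5 mm/h.
Σ(I−φ)·Δt = d  ⇒  (8.5+9.5 − 2φ)·1 = 8.9
φ = (18.00 − 8.9/1) / 2 = 4.55 mm/h.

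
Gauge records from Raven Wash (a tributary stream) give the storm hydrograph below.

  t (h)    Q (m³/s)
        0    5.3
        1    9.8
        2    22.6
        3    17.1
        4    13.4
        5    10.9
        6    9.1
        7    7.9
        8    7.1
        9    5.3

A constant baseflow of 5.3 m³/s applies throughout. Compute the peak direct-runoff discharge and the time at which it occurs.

Q_p = 17.3 m³/s at t = 2 h

Subtracting baseflow gives direct-runoff ordinates: 0.0, 4.5, 17.3, 11.8, 8.1, 5.6, 3.8, 2.6, 1.8, 0.0 m³/s.
The maximum is 17.3 m³/s, occurring at the reading for t = 2 h.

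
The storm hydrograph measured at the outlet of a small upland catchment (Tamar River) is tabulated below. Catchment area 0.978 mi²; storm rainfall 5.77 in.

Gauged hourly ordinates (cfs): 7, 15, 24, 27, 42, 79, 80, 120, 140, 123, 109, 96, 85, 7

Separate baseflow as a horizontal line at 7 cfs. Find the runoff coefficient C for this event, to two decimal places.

C ≈ 0.24

ΣQ_DR = 856.0 cfs; V = ΣQ_DR·Δt = 3.082 × 10^6 ft³.
Runoff depth d = V / A = 1.356 in.
C = d / P = 1.356 / 5.77 = 0.24.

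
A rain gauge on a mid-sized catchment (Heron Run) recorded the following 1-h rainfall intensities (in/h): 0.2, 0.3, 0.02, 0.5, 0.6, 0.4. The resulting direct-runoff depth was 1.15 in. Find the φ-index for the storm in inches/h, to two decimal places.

Only the 5 blocks with intensity above φ contribute runoff: 0.2, 0.3, 0.5, 0.6, 0.4 in/h.
Σ(I−φ)·Δt = d  ⇒  (0.2+0.3+0.5+0.6+0.4 − 5φ)·1 = 1.15
φ = (2.000 − 1.15/1) / 5 = 0.17 in/h.

φ ≈ 0.17 in/h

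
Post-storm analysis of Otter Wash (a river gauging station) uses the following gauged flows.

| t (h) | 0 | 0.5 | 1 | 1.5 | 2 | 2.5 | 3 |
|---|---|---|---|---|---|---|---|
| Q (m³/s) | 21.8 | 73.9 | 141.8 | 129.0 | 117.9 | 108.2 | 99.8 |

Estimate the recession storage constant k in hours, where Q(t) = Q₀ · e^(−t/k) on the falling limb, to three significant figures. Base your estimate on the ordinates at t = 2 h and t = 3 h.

On the falling limb, Q drops from 117.9 to 99.8 m³/s between t = 2 h and t = 3 h (Δt = 1 h).
k = −Δt / ln(Q₂/Q₁) = −1 / ln(99.8/117.9) = 6.00 h.

k ≈ 6.00 h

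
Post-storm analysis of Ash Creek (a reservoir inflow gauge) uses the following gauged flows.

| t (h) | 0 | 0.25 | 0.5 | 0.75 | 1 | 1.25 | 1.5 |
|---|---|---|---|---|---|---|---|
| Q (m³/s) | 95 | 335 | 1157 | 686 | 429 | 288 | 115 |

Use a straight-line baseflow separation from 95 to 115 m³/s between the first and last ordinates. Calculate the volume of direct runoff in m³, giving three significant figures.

V ≈ 2.13 × 10^6 m³

Direct-runoff ordinates (Q − Q_b): 0.00, 236.67, 1055.33, 581.00, 320.67, 176.33, 0.00 m³/s.
ΣQ_DR = 2370 m³/s.
With Δt = 0.25 h = 900 s, V = ΣQ_DR · Δt = 2370 × 900 = 2.13 × 10^6 m³.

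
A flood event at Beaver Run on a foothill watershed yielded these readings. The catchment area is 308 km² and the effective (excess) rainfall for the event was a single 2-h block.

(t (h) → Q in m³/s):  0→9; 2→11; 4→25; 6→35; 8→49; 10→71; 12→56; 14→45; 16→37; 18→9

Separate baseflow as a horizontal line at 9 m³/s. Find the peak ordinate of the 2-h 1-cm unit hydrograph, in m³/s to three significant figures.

Direct runoff: 0.0, 2.0, 16.0, 26.0, 40.0, 62.0, 47.0, 36.0, 28.0, 0.0 m³/s; ΣQ_DR = 257.0 m³/s, peak = 62.0 m³/s.
Runoff depth d = ΣQ_DR·Δt / A = 257.0 × 7200 / (308 km²) = 6.008 mm.
The 1-cm UH is the DRH scaled by (10 mm)/d, so U_p = 62.0 × 10/6.008 = 103 m³/s.

U_p ≈ 103 m³/s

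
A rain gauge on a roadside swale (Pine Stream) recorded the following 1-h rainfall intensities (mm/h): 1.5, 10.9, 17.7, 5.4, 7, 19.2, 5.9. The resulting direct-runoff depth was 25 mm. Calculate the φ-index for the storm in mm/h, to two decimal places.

φ ≈ 7.60 mm/h

Only the 3 blocks with intensity above φ contribute runoff: 10.9, 17.7, 19.2 mm/h.
Σ(I−φ)·Δt = d  ⇒  (10.9+17.7+19.2 − 3φ)·1 = 25
φ = (47.80 − 25/1) / 3 = 7.60 mm/h.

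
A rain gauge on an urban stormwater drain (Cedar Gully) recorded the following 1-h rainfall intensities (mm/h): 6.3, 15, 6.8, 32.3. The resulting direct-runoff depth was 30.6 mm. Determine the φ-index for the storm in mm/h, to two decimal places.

φ ≈ 8.35 mm/h

Only the 2 blocks with intensity above φ contribute runoff: 15, 32.3 mm/h.
Σ(I−φ)·Δt = d  ⇒  (15+32.3 − 2φ)·1 = 30.6
φ = (47.30 − 30.6/1) / 2 = 8.35 mm/h.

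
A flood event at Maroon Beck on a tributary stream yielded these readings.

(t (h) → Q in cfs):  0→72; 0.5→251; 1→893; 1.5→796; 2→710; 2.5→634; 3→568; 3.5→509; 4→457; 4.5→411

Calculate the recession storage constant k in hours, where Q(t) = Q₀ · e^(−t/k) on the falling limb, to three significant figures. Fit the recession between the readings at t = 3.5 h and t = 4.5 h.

On the falling limb, Q drops from 509 to 411 cfs between t = 3.5 h and t = 4.5 h (Δt = 1 h).
k = −Δt / ln(Q₂/Q₁) = −1 / ln(411/509) = 4.68 h.

k ≈ 4.68 h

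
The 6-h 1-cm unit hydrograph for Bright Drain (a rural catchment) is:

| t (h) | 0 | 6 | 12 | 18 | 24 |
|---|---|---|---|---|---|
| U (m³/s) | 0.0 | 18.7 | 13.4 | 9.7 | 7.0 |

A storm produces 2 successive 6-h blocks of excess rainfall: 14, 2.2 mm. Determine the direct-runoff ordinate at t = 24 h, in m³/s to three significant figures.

By discrete convolution, Q_j = Σ (P_i / 10 mm) · U_{j−i}.
At t = 24 h (j=4): Q = (14/10)·7.0 + (2.2/10)·9.7 = 11.9 m³/s.

Q ≈ 11.9 m³/s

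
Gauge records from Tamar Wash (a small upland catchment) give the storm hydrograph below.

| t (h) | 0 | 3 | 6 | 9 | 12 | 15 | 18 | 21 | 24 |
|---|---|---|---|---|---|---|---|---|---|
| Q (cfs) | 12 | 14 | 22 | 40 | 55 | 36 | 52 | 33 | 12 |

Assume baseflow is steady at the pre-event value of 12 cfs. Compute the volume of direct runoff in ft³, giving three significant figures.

V ≈ 1.81 × 10^6 ft³

Direct-runoff ordinates (Q − Q_b): 0.0, 2.0, 10.0, 28.0, 43.0, 24.0, 40.0, 21.0, 0.0 cfs.
ΣQ_DR = 168.0 cfs.
With Δt = 3 h = 10800 s, V = ΣQ_DR · Δt = 168.0 × 10800 = 1.81 × 10^6 ft³.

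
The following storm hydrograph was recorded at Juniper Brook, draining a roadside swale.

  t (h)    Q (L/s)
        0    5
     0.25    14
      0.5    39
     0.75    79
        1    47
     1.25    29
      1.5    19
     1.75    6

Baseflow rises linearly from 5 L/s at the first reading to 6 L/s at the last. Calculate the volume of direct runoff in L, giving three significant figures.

V ≈ 1.75 × 10^5 L

Direct-runoff ordinates (Q − Q_b): 0.00, 8.86, 33.71, 73.57, 41.43, 23.29, 13.14, 0.00 L/s.
ΣQ_DR = 194.0 L/s.
With Δt = 0.25 h = 900 s, V = ΣQ_DR · Δt = 194.0 × 900 = 1.75 × 10^5 L.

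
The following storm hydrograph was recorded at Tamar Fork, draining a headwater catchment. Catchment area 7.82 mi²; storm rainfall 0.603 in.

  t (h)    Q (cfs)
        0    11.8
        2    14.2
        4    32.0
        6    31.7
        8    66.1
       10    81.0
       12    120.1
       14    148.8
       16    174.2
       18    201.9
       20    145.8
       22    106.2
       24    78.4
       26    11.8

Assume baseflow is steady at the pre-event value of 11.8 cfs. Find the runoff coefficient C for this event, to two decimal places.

C ≈ 0.70

ΣQ_DR = 1059 cfs; V = ΣQ_DR·Δt = 7.623 × 10^6 ft³.
Runoff depth d = V / A = 0.4196 in.
C = d / P = 0.4196 / 0.603 = 0.70.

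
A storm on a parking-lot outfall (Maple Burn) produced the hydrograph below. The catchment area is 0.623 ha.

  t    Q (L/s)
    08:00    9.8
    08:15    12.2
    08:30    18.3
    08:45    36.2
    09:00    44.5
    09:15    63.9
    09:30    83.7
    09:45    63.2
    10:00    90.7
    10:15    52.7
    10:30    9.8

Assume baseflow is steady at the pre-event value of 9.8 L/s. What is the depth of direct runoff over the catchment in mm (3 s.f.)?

Direct runoff: 0.0, 2.4, 8.5, 26.4, 34.7, 54.1, 73.9, 53.4, 80.9, 42.9, 0.0 L/s; ΣQ_DR = 377.2 L/s.
V = ΣQ_DR · Δt = 377.2 × 900 s = 3.395 × 10^5 L.
Over A = 0.623 ha, depth = V / A = 54.5 mm.

d ≈ 54.5 mm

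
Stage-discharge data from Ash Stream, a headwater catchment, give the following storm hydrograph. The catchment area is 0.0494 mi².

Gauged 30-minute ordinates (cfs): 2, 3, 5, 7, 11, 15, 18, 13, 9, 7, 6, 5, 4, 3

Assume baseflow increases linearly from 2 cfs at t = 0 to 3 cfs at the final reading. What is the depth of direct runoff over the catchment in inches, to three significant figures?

d ≈ 1.14 in

Direct runoff: 0.00, 0.92, 2.85, 4.77, 8.69, 12.62, 15.54, 10.46, 6.38, 4.31, 3.23, 2.15, 1.08, 0.00 cfs; ΣQ_DR = 73.00 cfs.
V = ΣQ_DR · Δt = 73.00 × 1800 s = 1.314 × 10^5 ft³.
Over A = 0.0494 mi², depth = V / A = 1.14 in.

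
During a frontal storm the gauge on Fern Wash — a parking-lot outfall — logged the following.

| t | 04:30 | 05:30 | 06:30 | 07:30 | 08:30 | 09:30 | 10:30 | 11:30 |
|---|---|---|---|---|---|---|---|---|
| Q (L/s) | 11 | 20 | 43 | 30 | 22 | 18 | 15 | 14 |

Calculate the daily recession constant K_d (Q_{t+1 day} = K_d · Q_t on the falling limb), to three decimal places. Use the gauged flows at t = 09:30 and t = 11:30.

Between t = 09:30 and t = 11:30 the flow falls from 18 to 14 L/s over 2×1 h = 2 h.
Per-interval ratio K = (14/18)^(1/2) = 0.8819; K_d = K^(24/1) = 0.049.

K_d ≈ 0.049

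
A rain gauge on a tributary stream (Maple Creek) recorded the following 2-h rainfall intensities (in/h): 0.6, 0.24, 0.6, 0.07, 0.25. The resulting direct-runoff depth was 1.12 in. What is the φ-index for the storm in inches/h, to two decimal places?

Only the 2 blocks with intensity above φ contribute runoff: 0.6, 0.6 in/h.
Σ(I−φ)·Δt = d  ⇒  (0.6+0.6 − 2φ)·2 = 1.12
φ = (1.200 − 1.12/2) / 2 = 0.32 in/h.

φ ≈ 0.32 in/h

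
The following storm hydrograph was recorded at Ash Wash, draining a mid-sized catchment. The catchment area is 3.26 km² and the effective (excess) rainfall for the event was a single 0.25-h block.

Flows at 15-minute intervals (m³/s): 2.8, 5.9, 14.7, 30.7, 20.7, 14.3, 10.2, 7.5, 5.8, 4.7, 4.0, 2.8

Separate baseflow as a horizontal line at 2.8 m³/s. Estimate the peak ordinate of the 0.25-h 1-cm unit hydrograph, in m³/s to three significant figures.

Direct runoff: 0.0, 3.1, 11.9, 27.9, 17.9, 11.5, 7.4, 4.7, 3.0, 1.9, 1.2, 0.0 m³/s; ΣQ_DR = 90.50 m³/s, peak = 27.9 m³/s.
Runoff depth d = ΣQ_DR·Δt / A = 90.50 × 900 / (3.26 km²) = 24.98 mm.
The 1-cm UH is the DRH scaled by (10 mm)/d, so U_p = 27.9 × 10/24.98 = 11.2 m³/s.

U_p ≈ 11.2 m³/s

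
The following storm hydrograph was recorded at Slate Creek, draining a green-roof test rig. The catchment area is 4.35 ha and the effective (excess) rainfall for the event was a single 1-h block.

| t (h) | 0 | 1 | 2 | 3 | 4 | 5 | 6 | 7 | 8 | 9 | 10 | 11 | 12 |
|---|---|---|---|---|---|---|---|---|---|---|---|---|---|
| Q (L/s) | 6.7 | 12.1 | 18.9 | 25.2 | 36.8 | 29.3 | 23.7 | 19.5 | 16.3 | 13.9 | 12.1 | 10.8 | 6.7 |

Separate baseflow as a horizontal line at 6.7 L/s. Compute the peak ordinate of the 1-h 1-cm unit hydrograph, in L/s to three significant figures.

Direct runoff: 0.0, 5.4, 12.2, 18.5, 30.1, 22.6, 17.0, 12.8, 9.6, 7.2, 5.4, 4.1, 0.0 L/s; ΣQ_DR = 144.9 L/s, peak = 30.1 L/s.
Runoff depth d = ΣQ_DR·Δt / A = 144.9 × 3600 / (4.35 ha) = 11.99 mm.
The 1-cm UH is the DRH scaled by (10 mm)/d, so U_p = 30.1 × 10/11.99 = 25.1 L/s.

U_p ≈ 25.1 L/s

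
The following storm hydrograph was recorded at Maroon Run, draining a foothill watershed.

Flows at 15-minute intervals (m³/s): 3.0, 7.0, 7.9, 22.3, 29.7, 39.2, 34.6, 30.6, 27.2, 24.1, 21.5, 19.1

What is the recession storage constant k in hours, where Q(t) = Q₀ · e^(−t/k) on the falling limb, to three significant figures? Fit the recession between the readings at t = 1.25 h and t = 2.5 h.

k ≈ 2.08 h

On the falling limb, Q drops from 39.2 to 21.5 m³/s between t = 1.25 h and t = 2.5 h (Δt = 1.25 h).
k = −Δt / ln(Q₂/Q₁) = −1.25 / ln(21.5/39.2) = 2.08 h.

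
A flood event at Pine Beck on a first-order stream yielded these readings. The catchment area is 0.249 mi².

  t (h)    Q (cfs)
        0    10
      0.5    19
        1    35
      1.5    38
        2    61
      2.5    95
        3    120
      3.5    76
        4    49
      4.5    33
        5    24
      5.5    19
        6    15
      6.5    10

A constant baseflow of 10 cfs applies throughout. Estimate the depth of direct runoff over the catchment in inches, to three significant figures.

Direct runoff: 0.0, 9.0, 25.0, 28.0, 51.0, 85.0, 110.0, 66.0, 39.0, 23.0, 14.0, 9.0, 5.0, 0.0 cfs; ΣQ_DR = 464.0 cfs.
V = ΣQ_DR · Δt = 464.0 × 1800 s = 8.352 × 10^5 ft³.
Over A = 0.249 mi², depth = V / A = 1.44 in.

d ≈ 1.44 in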